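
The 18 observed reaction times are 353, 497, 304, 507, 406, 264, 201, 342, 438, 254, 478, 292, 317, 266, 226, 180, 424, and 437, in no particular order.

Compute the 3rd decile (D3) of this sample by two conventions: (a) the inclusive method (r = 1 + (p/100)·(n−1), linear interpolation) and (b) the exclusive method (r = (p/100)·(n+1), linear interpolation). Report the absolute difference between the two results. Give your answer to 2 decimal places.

3.20

Sorted: 180, 201, 226, 254, 264, 266, 292, 304, 317, 342, 353, 406, 424, 437, 438, 478, 497, 507.
n = 18.
(a) r = 6.1; between ranks 6 (266) and 7 (292): 268.6.
(b) r = 5.7; between ranks 5 (264) and 6 (266): 265.4.
|268.6 − 265.4| = 3.2.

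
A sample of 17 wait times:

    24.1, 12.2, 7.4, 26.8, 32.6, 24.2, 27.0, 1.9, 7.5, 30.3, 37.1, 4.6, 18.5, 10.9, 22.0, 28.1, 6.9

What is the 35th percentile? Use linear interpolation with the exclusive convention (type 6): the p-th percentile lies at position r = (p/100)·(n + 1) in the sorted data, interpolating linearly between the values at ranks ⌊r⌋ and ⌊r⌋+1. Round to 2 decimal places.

Sorted: 1.9, 4.6, 6.9, 7.4, 7.5, 10.9, 12.2, 18.5, 22.0, 24.1, 24.2, 26.8, 27.0, 28.1, 30.3, 32.6, 37.1.
n = 17.
r = (35/100)·(17 + 1) = 6.3.
Rank 6 is 10.9 and rank 7 is 12.2.
Interpolate: 10.9 + 0.3·(12.2 − 10.9) = 10.9 + 0.3·1.3 = 11.29.

11.29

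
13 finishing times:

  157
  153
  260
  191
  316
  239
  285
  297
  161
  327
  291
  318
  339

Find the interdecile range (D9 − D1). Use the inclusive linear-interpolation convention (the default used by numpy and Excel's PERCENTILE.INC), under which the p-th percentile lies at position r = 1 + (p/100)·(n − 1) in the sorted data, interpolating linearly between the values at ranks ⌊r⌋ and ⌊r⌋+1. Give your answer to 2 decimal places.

167.40

Sorted: 153, 157, 161, 191, 239, 260, 285, 291, 297, 316, 318, 327, 339.
n = 13.
P10: r = 2.2; ranks 2–3 are 157, 161; interpolating gives 157.8.
P90: r = 11.8; ranks 11–12 are 318, 327; interpolating gives 325.2.
Difference: 325.2 − 157.8 = 167.4.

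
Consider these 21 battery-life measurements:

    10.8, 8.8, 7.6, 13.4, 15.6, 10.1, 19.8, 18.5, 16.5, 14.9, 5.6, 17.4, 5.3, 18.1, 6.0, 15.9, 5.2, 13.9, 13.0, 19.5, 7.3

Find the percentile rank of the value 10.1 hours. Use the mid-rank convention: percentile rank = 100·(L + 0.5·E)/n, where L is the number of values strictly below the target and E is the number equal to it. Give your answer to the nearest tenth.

35.7

Sorted: 5.2, 5.3, 5.6, 6.0, 7.3, 7.6, 8.8, 10.1, 10.8, 13.0, 13.4, 13.9, 14.9, 15.6, 15.9, 16.5, 17.4, 18.1, 18.5, 19.5, 19.8.
Count below 10.1: L = 7; count equal: E = 1; n = 21.
Percentile rank = 100·(7 + 0.5·1)/21 = 100·7.5/21 = 35.71.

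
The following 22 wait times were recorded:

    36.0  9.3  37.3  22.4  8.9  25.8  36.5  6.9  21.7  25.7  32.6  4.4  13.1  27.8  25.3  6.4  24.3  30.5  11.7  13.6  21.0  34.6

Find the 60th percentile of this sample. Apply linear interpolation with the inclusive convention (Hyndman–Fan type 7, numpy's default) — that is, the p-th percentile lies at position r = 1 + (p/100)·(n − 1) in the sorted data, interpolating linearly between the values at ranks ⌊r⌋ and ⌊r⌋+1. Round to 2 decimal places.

Sorted: 4.4, 6.4, 6.9, 8.9, 9.3, 11.7, 13.1, 13.6, 21.0, 21.7, 22.4, 24.3, 25.3, 25.7, 25.8, 27.8, 30.5, 32.6, 34.6, 36.0, 36.5, 37.3.
n = 22.
r = 1 + (60/100)·(22 − 1) = 1 + 12.6 = 13.6.
Rank 13 is 25.3 and rank 14 is 25.7.
Interpolate: 25.3 + 0.6·(25.7 − 25.3) = 25.3 + 0.6·0.4 = 25.54.

25.54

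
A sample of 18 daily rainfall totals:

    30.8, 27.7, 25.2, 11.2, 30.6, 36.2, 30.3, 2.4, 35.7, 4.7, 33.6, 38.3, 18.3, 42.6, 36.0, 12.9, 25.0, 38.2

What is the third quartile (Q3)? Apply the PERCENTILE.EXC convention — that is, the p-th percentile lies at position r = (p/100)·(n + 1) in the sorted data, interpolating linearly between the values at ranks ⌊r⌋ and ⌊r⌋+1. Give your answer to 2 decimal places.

Sorted: 2.4, 4.7, 11.2, 12.9, 18.3, 25.0, 25.2, 27.7, 30.3, 30.6, 30.8, 33.6, 35.7, 36.0, 36.2, 38.2, 38.3, 42.6.
n = 18.
r = (75/100)·(18 + 1) = 14.25.
Rank 14 is 36.0 and rank 15 is 36.2.
Interpolate: 36.0 + 0.25·(36.2 − 36.0) = 36.0 + 0.25·0.2 = 36.05.

36.05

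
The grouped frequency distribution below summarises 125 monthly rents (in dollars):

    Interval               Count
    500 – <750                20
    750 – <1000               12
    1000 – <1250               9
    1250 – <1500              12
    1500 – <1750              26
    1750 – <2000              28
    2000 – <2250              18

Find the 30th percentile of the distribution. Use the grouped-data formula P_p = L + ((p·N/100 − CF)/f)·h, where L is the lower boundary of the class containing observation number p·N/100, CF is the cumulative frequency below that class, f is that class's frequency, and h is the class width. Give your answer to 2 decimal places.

1152.78

N = 125; target position k = 30/100 · 125 = 37.5.
Cumulative frequencies: 20, 32, 41, 53, 79, 107, 125.
Observation 37.5 falls in the class 1000 – <1250.
L = 1000, CF = 32, f = 9, h = 250.
P30 = 1000 + ((37.5 − 32)/9)·250 = 1000 + 152.778 = 1152.78.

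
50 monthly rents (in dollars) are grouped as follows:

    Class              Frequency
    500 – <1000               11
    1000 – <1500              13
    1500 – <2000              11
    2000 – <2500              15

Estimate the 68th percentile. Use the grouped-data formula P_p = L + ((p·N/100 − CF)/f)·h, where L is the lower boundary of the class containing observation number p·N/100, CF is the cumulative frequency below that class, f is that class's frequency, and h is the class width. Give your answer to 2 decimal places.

N = 50; target position k = 68/100 · 50 = 34.
Cumulative frequencies: 11, 24, 35, 50.
Observation 34 falls in the class 1500 – <2000.
L = 1500, CF = 24, f = 11, h = 500.
P68 = 1500 + ((34 − 24)/11)·500 = 1500 + 454.545 = 1954.55.

1954.55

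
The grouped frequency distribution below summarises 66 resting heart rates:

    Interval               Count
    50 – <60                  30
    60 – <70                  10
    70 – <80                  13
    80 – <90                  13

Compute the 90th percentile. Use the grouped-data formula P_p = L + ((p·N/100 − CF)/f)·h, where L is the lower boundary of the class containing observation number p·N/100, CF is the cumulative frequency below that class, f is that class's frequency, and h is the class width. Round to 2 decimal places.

84.92

N = 66; target position k = 90/100 · 66 = 59.4.
Cumulative frequencies: 30, 40, 53, 66.
Observation 59.4 falls in the class 80 – <90.
L = 80, CF = 53, f = 13, h = 10.
P90 = 80 + ((59.4 − 53)/13)·10 = 80 + 4.92308 = 84.9231.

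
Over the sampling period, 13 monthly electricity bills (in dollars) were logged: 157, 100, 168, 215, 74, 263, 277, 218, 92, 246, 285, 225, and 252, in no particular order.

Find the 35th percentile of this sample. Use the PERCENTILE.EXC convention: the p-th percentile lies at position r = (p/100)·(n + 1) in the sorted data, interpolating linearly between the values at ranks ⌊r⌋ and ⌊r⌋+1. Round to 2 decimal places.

166.90

Sorted: 74, 92, 100, 157, 168, 215, 218, 225, 246, 252, 263, 277, 285.
n = 13.
r = (35/100)·(13 + 1) = 4.9.
Rank 4 is 157 and rank 5 is 168.
Interpolate: 157 + 0.9·(168 − 157) = 157 + 0.9·11 = 166.9.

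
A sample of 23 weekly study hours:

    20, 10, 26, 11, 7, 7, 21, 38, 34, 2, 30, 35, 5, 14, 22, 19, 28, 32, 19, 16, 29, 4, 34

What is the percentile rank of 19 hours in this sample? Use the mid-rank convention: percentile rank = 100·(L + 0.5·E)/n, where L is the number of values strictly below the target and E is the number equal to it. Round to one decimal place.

Sorted: 2, 4, 5, 7, 7, 10, 11, 14, 16, 19, 19, 20, 21, 22, 26, 28, 29, 30, 32, 34, 34, 35, 38.
Count below 19: L = 9; count equal: E = 2; n = 23.
Percentile rank = 100·(9 + 0.5·2)/23 = 100·10/23 = 43.48.

43.5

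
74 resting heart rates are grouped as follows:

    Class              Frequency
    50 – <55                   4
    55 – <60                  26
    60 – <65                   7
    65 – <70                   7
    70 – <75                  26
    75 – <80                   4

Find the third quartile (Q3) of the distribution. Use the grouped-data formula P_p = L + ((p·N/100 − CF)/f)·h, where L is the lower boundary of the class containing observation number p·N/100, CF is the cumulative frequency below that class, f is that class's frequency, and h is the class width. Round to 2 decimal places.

72.21

N = 74; target position k = 75/100 · 74 = 55.5.
Cumulative frequencies: 4, 30, 37, 44, 70, 74.
Observation 55.5 falls in the class 70 – <75.
L = 70, CF = 44, f = 26, h = 5.
P75 = 70 + ((55.5 − 44)/26)·5 = 70 + 2.21154 = 72.2115.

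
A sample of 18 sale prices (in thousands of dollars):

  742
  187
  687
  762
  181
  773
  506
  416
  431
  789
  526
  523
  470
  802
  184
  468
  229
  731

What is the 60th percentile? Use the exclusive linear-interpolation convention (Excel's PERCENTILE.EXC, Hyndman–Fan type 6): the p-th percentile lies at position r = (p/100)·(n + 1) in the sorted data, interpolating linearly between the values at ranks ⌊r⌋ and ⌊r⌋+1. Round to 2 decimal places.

Sorted: 181, 184, 187, 229, 416, 431, 468, 470, 506, 523, 526, 687, 731, 742, 762, 773, 789, 802.
n = 18.
r = (60/100)·(18 + 1) = 11.4.
Rank 11 is 526 and rank 12 is 687.
Interpolate: 526 + 0.4·(687 − 526) = 526 + 0.4·161 = 590.4.

590.40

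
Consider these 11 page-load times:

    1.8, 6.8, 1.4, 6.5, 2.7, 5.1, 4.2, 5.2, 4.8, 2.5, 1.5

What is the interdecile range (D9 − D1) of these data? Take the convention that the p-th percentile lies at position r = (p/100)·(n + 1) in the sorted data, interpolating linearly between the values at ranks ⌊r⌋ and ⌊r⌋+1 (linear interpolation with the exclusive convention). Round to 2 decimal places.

5.32

Sorted: 1.4, 1.5, 1.8, 2.5, 2.7, 4.2, 4.8, 5.1, 5.2, 6.5, 6.8.
n = 11.
P10: r = 1.2; ranks 1–2 are 1.4, 1.5; interpolating gives 1.42.
P90: r = 10.8; ranks 10–11 are 6.5, 6.8; interpolating gives 6.74.
Difference: 6.74 − 1.42 = 5.32.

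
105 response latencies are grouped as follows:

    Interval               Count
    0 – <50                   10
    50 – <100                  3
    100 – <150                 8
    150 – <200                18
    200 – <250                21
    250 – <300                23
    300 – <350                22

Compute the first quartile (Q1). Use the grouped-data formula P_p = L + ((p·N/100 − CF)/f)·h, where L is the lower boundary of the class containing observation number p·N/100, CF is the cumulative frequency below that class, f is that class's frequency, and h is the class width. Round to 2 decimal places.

164.58

N = 105; target position k = 25/100 · 105 = 26.25.
Cumulative frequencies: 10, 13, 21, 39, 60, 83, 105.
Observation 26.25 falls in the class 150 – <200.
L = 150, CF = 21, f = 18, h = 50.
P25 = 150 + ((26.25 − 21)/18)·50 = 150 + 14.5833 = 164.583.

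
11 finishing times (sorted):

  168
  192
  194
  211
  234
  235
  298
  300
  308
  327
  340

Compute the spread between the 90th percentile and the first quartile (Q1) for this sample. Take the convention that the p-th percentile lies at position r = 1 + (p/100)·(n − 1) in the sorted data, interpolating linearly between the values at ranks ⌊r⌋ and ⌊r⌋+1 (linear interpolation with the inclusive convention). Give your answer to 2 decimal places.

n = 11.
P25: r = 3.5; ranks 3–4 are 194, 211; interpolating gives 202.5.
P90: r = 10 (integer) → 327.
Difference: 327 − 202.5 = 124.5.

124.50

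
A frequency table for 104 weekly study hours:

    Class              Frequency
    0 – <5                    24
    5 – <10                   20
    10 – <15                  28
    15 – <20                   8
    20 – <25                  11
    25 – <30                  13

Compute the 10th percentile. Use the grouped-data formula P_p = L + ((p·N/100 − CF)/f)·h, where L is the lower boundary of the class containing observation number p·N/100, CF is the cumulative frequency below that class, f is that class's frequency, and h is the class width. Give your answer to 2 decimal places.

2.17

N = 104; target position k = 10/100 · 104 = 10.4.
Cumulative frequencies: 24, 44, 72, 80, 91, 104.
Observation 10.4 falls in the class 0 – <5.
L = 0, CF = 0, f = 24, h = 5.
P10 = 0 + ((10.4 − 0)/24)·5 = 0 + 2.16667 = 2.16667.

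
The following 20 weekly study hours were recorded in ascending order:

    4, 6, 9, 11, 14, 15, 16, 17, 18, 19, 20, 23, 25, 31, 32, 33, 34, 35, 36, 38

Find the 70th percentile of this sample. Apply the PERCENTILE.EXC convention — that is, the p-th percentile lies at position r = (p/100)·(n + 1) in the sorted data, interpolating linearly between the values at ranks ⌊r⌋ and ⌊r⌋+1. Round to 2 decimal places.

n = 20.
r = (70/100)·(20 + 1) = 14.7.
Rank 14 is 31 and rank 15 is 32.
Interpolate: 31 + 0.7·(32 − 31) = 31 + 0.7·1 = 31.7.

31.70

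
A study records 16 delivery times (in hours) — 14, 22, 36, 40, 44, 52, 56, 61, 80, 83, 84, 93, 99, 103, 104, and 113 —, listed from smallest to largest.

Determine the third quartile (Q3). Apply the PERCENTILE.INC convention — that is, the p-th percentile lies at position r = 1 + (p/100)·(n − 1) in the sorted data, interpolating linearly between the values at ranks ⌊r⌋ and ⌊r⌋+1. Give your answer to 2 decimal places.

94.50

n = 16.
r = 1 + (75/100)·(16 − 1) = 1 + 11.25 = 12.25.
Rank 12 is 93 and rank 13 is 99.
Interpolate: 93 + 0.25·(99 − 93) = 93 + 0.25·6 = 94.5.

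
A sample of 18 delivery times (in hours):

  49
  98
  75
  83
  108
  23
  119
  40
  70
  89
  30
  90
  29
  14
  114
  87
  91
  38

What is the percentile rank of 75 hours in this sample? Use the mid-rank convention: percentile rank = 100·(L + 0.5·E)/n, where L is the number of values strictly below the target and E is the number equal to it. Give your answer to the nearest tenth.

47.2

Sorted: 14, 23, 29, 30, 38, 40, 49, 70, 75, 83, 87, 89, 90, 91, 98, 108, 114, 119.
Count below 75: L = 8; count equal: E = 1; n = 18.
Percentile rank = 100·(8 + 0.5·1)/18 = 100·8.5/18 = 47.22.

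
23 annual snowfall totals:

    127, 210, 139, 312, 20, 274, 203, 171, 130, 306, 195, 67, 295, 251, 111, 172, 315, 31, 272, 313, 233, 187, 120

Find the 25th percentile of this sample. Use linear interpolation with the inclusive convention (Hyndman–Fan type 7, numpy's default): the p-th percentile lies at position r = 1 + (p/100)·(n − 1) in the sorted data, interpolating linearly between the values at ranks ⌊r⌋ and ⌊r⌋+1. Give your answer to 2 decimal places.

128.50

Sorted: 20, 31, 67, 111, 120, 127, 130, 139, 171, 172, 187, 195, 203, 210, 233, 251, 272, 274, 295, 306, 312, 313, 315.
n = 23.
r = 1 + (25/100)·(23 − 1) = 1 + 5.5 = 6.5.
Rank 6 is 127 and rank 7 is 130.
Interpolate: 127 + 0.5·(130 − 127) = 127 + 0.5·3 = 128.5.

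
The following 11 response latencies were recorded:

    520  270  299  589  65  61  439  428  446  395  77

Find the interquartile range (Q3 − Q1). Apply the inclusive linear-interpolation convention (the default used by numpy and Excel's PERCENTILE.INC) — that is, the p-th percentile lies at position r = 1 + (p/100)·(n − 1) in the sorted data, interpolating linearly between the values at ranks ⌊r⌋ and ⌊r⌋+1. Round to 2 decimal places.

269.00

Sorted: 61, 65, 77, 270, 299, 395, 428, 439, 446, 520, 589.
n = 11.
P25: r = 3.5; ranks 3–4 are 77, 270; interpolating gives 173.5.
P75: r = 8.5; ranks 8–9 are 439, 446; interpolating gives 442.5.
Difference: 442.5 − 173.5 = 269.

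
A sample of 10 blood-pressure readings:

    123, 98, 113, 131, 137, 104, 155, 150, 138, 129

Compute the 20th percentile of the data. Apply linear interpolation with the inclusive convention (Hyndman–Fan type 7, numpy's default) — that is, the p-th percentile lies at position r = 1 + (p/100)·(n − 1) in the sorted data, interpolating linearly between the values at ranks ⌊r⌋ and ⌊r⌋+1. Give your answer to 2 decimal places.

Sorted: 98, 104, 113, 123, 129, 131, 137, 138, 150, 155.
n = 10.
r = 1 + (20/100)·(10 − 1) = 1 + 1.8 = 2.8.
Rank 2 is 104 and rank 3 is 113.
Interpolate: 104 + 0.8·(113 − 104) = 104 + 0.8·9 = 111.2.

111.20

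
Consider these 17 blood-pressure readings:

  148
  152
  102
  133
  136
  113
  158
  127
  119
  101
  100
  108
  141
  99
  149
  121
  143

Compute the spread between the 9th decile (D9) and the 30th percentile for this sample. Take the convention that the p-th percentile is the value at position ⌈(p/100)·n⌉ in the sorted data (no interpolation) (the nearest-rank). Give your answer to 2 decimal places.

39.00

Sorted: 99, 100, 101, 102, 108, 113, 119, 121, 127, 133, 136, 141, 143, 148, 149, 152, 158.
n = 17.
P30: rank ⌈30/100·17⌉ = 6 → 113.
P90: rank ⌈90/100·17⌉ = 16 → 152.
Difference: 152 − 113 = 39.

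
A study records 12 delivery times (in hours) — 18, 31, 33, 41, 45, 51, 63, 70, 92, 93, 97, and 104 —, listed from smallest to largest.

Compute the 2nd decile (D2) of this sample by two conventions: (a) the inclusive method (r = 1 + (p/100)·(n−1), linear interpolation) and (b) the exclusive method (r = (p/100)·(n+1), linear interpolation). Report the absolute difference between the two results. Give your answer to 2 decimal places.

2.40

n = 12.
(a) r = 3.2; between ranks 3 (33) and 4 (41): 34.6.
(b) r = 2.6; between ranks 2 (31) and 3 (33): 32.2.
|34.6 − 32.2| = 2.4.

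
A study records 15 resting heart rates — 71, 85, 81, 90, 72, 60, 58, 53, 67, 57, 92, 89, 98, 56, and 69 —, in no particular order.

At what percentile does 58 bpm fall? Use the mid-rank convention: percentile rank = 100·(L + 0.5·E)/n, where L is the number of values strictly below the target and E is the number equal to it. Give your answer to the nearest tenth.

Sorted: 53, 56, 57, 58, 60, 67, 69, 71, 72, 81, 85, 89, 90, 92, 98.
Count below 58: L = 3; count equal: E = 1; n = 15.
Percentile rank = 100·(3 + 0.5·1)/15 = 100·3.5/15 = 23.33.

23.3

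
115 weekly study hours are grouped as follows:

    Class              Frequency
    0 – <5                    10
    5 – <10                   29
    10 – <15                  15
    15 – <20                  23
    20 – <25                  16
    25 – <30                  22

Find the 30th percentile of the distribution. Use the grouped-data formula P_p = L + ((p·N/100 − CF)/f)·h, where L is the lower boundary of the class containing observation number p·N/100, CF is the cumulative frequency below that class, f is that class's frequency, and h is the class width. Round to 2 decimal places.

9.22

N = 115; target position k = 30/100 · 115 = 34.5.
Cumulative frequencies: 10, 39, 54, 77, 93, 115.
Observation 34.5 falls in the class 5 – <10.
L = 5, CF = 10, f = 29, h = 5.
P30 = 5 + ((34.5 − 10)/29)·5 = 5 + 4.22414 = 9.22414.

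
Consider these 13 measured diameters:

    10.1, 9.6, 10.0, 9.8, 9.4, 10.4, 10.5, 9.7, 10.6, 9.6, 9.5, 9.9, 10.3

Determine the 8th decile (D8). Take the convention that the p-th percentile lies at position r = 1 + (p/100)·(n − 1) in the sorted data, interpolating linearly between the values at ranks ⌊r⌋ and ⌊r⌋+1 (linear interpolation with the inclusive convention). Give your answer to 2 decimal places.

10.36

Sorted: 9.4, 9.5, 9.6, 9.6, 9.7, 9.8, 9.9, 10.0, 10.1, 10.3, 10.4, 10.5, 10.6.
n = 13.
r = 1 + (80/100)·(13 − 1) = 1 + 9.6 = 10.6.
Rank 10 is 10.3 and rank 11 is 10.4.
Interpolate: 10.3 + 0.6·(10.4 − 10.3) = 10.3 + 0.6·0.1 = 10.36.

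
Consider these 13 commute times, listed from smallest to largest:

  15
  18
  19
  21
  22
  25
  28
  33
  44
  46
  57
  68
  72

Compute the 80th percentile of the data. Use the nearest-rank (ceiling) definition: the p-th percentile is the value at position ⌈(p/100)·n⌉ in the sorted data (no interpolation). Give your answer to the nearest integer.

57

n = 13.
Position = ⌈80/100 · 13⌉ = ⌈10.4⌉ = 11.
The value at rank 11 is 57.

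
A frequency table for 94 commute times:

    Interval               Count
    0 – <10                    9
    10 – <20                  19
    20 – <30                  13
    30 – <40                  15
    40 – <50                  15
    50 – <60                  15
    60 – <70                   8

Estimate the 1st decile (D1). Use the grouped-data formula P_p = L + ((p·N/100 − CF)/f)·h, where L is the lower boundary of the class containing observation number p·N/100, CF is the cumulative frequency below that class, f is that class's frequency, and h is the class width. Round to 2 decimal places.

10.21

N = 94; target position k = 10/100 · 94 = 9.4.
Cumulative frequencies: 9, 28, 41, 56, 71, 86, 94.
Observation 9.4 falls in the class 10 – <20.
L = 10, CF = 9, f = 19, h = 10.
P10 = 10 + ((9.4 − 9)/19)·10 = 10 + 0.210526 = 10.2105.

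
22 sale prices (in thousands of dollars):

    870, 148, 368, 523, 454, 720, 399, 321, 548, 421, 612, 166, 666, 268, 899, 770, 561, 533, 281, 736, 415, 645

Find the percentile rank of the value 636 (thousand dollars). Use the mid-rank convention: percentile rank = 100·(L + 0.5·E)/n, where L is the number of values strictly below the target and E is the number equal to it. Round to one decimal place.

Sorted: 148, 166, 268, 281, 321, 368, 399, 415, 421, 454, 523, 533, 548, 561, 612, 645, 666, 720, 736, 770, 870, 899.
Count below 636: L = 15; count equal: E = 0; n = 22.
Percentile rank = 100·(15 + 0.5·0)/22 = 100·15/22 = 68.18.

68.2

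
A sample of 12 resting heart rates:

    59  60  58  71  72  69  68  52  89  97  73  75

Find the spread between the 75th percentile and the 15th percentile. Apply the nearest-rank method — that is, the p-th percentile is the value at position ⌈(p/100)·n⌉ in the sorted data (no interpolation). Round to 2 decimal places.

Sorted: 52, 58, 59, 60, 68, 69, 71, 72, 73, 75, 89, 97.
n = 12.
P15: rank ⌈15/100·12⌉ = 2 → 58.
P75: rank ⌈75/100·12⌉ = 9 → 73.
Difference: 73 − 58 = 15.

15.00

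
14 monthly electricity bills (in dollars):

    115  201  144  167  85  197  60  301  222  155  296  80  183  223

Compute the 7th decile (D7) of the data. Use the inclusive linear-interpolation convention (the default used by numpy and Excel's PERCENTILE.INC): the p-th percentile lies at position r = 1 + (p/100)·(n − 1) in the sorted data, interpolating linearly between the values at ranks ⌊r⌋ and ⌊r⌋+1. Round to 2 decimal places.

203.10

Sorted: 60, 80, 85, 115, 144, 155, 167, 183, 197, 201, 222, 223, 296, 301.
n = 14.
r = 1 + (70/100)·(14 − 1) = 1 + 9.1 = 10.1.
Rank 10 is 201 and rank 11 is 222.
Interpolate: 201 + 0.1·(222 − 201) = 201 + 0.1·21 = 203.1.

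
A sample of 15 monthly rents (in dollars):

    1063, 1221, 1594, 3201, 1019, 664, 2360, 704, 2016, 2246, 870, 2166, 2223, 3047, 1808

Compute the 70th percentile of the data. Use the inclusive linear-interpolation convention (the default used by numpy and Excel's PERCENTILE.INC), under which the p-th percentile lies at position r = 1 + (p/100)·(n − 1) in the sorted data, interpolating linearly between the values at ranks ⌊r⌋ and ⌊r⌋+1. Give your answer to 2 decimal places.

Sorted: 664, 704, 870, 1019, 1063, 1221, 1594, 1808, 2016, 2166, 2223, 2246, 2360, 3047, 3201.
n = 15.
r = 1 + (70/100)·(15 − 1) = 1 + 9.8 = 10.8.
Rank 10 is 2166 and rank 11 is 2223.
Interpolate: 2166 + 0.8·(2223 − 2166) = 2166 + 0.8·57 = 2211.6.

2211.60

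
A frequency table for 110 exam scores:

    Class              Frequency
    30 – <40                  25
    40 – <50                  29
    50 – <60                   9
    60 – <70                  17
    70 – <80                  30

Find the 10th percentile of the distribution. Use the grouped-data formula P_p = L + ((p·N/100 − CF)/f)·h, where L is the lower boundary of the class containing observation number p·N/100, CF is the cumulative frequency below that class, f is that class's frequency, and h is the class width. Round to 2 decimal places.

34.40

N = 110; target position k = 10/100 · 110 = 11.
Cumulative frequencies: 25, 54, 63, 80, 110.
Observation 11 falls in the class 30 – <40.
L = 30, CF = 0, f = 25, h = 10.
P10 = 30 + ((11 − 0)/25)·10 = 30 + 4.4 = 34.4.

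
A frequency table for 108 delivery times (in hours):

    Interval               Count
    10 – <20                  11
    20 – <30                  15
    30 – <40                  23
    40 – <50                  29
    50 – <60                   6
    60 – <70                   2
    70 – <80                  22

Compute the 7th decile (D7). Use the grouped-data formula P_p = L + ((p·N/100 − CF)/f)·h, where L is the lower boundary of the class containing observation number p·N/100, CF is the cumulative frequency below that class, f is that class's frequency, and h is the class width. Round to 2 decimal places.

N = 108; target position k = 70/100 · 108 = 75.6.
Cumulative frequencies: 11, 26, 49, 78, 84, 86, 108.
Observation 75.6 falls in the class 40 – <50.
L = 40, CF = 49, f = 29, h = 10.
P70 = 40 + ((75.6 − 49)/29)·10 = 40 + 9.17241 = 49.1724.

49.17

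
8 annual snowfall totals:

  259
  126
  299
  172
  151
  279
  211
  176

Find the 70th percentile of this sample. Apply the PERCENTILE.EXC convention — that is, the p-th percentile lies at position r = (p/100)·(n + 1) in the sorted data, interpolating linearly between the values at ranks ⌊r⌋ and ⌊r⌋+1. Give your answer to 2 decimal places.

Sorted: 126, 151, 172, 176, 211, 259, 279, 299.
n = 8.
r = (70/100)·(8 + 1) = 6.3.
Rank 6 is 259 and rank 7 is 279.
Interpolate: 259 + 0.3·(279 − 259) = 259 + 0.3·20 = 265.

265.00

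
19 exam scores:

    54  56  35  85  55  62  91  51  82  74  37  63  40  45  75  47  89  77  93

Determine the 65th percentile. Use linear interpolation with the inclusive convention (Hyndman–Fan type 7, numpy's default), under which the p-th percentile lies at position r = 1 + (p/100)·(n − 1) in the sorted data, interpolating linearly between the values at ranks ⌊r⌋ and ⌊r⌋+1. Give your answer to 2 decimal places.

Sorted: 35, 37, 40, 45, 47, 51, 54, 55, 56, 62, 63, 74, 75, 77, 82, 85, 89, 91, 93.
n = 19.
r = 1 + (65/100)·(19 − 1) = 1 + 11.7 = 12.7.
Rank 12 is 74 and rank 13 is 75.
Interpolate: 74 + 0.7·(75 − 74) = 74 + 0.7·1 = 74.7.

74.70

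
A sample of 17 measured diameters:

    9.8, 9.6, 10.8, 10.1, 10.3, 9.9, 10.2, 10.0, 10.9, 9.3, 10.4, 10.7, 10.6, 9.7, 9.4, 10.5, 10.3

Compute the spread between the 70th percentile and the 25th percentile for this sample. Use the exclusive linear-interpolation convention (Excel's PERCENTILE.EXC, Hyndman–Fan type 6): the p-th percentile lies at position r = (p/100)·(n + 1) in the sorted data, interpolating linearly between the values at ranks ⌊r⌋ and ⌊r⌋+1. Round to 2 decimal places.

0.71

Sorted: 9.3, 9.4, 9.6, 9.7, 9.8, 9.9, 10.0, 10.1, 10.2, 10.3, 10.3, 10.4, 10.5, 10.6, 10.7, 10.8, 10.9.
n = 17.
P25: r = 4.5; ranks 4–5 are 9.7, 9.8; interpolating gives 9.75.
P70: r = 12.6; ranks 12–13 are 10.4, 10.5; interpolating gives 10.46.
Difference: 10.46 − 9.75 = 0.71.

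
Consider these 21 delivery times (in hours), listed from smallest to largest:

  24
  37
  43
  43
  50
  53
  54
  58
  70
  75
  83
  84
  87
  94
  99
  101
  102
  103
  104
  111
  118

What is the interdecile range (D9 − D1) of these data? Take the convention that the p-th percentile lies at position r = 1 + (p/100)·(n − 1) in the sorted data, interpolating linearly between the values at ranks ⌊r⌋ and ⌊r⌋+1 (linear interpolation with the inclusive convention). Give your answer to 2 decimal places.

61.00

n = 21.
P10: r = 3 (integer) → 43.
P90: r = 19 (integer) → 104.
Difference: 104 − 43 = 61.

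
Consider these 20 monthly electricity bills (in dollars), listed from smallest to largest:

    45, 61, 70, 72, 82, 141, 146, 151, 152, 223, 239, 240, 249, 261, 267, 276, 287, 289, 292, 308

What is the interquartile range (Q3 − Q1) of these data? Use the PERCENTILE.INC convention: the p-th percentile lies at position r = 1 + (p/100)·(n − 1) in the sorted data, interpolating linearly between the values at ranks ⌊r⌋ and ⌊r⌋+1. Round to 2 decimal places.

n = 20.
P25: r = 5.75; ranks 5–6 are 82, 141; interpolating gives 126.25.
P75: r = 15.25; ranks 15–16 are 267, 276; interpolating gives 269.25.
Difference: 269.25 − 126.25 = 143.

143.00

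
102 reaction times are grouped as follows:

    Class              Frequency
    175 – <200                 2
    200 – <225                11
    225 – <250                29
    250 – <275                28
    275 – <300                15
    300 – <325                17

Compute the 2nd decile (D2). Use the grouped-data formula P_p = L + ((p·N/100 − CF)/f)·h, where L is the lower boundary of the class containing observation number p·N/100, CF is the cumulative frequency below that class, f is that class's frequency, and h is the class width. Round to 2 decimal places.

231.38

N = 102; target position k = 20/100 · 102 = 20.4.
Cumulative frequencies: 2, 13, 42, 70, 85, 102.
Observation 20.4 falls in the class 225 – <250.
L = 225, CF = 13, f = 29, h = 25.
P20 = 225 + ((20.4 − 13)/29)·25 = 225 + 6.37931 = 231.379.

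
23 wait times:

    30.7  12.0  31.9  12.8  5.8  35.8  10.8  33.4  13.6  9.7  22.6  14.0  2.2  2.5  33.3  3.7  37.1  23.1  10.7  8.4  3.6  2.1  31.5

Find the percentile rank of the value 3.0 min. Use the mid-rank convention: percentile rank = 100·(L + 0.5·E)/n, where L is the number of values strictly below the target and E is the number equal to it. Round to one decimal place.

Sorted: 2.1, 2.2, 2.5, 3.6, 3.7, 5.8, 8.4, 9.7, 10.7, 10.8, 12.0, 12.8, 13.6, 14.0, 22.6, 23.1, 30.7, 31.5, 31.9, 33.3, 33.4, 35.8, 37.1.
Count below 3.0: L = 3; count equal: E = 0; n = 23.
Percentile rank = 100·(3 + 0.5·0)/23 = 100·3/23 = 13.04.

13.0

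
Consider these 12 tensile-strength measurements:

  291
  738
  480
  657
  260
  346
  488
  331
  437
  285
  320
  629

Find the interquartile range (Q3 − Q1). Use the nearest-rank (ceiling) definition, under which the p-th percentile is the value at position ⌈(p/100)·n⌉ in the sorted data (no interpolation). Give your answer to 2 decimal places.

Sorted: 260, 285, 291, 320, 331, 346, 437, 480, 488, 629, 657, 738.
n = 12.
P25: rank ⌈25/100·12⌉ = 3 → 291.
P75: rank ⌈75/100·12⌉ = 9 → 488.
Difference: 488 − 291 = 197.

197.00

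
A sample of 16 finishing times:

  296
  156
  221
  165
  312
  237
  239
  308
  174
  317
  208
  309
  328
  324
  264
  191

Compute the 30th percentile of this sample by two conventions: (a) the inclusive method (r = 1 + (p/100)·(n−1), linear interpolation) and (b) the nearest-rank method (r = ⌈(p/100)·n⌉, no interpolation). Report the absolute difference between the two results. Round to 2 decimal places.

6.50

Sorted: 156, 165, 174, 191, 208, 221, 237, 239, 264, 296, 308, 309, 312, 317, 324, 328.
n = 16.
(a) r = 5.5; between ranks 5 (208) and 6 (221): 214.5.
(b) the nearest-rank method: rank 5 → 208.
|214.5 − 208| = 6.5.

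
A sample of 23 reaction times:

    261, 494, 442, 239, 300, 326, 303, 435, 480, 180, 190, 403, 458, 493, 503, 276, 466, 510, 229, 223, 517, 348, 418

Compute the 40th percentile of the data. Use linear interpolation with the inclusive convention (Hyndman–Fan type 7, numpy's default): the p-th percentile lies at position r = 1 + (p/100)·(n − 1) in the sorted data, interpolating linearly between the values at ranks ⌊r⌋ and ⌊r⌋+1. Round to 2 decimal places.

Sorted: 180, 190, 223, 229, 239, 261, 276, 300, 303, 326, 348, 403, 418, 435, 442, 458, 466, 480, 493, 494, 503, 510, 517.
n = 23.
r = 1 + (40/100)·(23 − 1) = 1 + 8.8 = 9.8.
Rank 9 is 303 and rank 10 is 326.
Interpolate: 303 + 0.8·(326 − 303) = 303 + 0.8·23 = 321.4.

321.40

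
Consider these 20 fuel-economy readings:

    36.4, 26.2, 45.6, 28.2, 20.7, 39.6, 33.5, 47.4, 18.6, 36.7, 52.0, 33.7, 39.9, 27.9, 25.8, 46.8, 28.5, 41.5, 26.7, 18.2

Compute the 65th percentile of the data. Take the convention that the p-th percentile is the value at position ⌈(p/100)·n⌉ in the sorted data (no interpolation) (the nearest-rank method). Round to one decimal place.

36.7

Sorted: 18.2, 18.6, 20.7, 25.8, 26.2, 26.7, 27.9, 28.2, 28.5, 33.5, 33.7, 36.4, 36.7, 39.6, 39.9, 41.5, 45.6, 46.8, 47.4, 52.0.
n = 20.
Position = ⌈65/100 · 20⌉ = ⌈13⌉ = 13.
The value at rank 13 is 36.7.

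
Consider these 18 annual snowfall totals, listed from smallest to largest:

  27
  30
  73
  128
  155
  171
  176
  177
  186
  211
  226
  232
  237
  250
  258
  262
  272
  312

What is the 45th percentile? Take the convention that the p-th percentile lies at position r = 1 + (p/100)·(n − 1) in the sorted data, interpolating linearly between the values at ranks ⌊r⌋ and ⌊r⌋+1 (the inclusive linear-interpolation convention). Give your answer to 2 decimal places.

182.85

n = 18.
r = 1 + (45/100)·(18 − 1) = 1 + 7.65 = 8.65.
Rank 8 is 177 and rank 9 is 186.
Interpolate: 177 + 0.65·(186 − 177) = 177 + 0.65·9 = 182.85.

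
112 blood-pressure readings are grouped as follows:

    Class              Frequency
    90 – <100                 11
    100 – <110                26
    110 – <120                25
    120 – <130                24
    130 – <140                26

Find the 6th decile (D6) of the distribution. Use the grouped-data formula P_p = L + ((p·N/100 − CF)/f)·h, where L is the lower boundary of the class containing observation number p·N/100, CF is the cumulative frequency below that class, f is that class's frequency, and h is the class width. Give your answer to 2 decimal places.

122.17

N = 112; target position k = 60/100 · 112 = 67.2.
Cumulative frequencies: 11, 37, 62, 86, 112.
Observation 67.2 falls in the class 120 – <130.
L = 120, CF = 62, f = 24, h = 10.
P60 = 120 + ((67.2 − 62)/24)·10 = 120 + 2.16667 = 122.167.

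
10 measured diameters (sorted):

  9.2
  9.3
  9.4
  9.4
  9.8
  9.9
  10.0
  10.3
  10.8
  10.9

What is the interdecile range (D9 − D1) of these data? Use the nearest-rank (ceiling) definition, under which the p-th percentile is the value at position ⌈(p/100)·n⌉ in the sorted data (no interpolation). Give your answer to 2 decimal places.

1.60

n = 10.
P10: rank ⌈10/100·10⌉ = 1 → 9.2.
P90: rank ⌈90/100·10⌉ = 9 → 10.8.
Difference: 10.8 − 9.2 = 1.6.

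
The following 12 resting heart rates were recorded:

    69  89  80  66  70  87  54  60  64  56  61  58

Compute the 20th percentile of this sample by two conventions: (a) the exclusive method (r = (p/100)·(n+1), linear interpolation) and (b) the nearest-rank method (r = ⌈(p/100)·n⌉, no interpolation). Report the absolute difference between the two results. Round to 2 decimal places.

Sorted: 54, 56, 58, 60, 61, 64, 66, 69, 70, 80, 87, 89.
n = 12.
(a) r = 2.6; between ranks 2 (56) and 3 (58): 57.2.
(b) the nearest-rank method: rank 3 → 58.
|57.2 − 58| = 0.8.

0.80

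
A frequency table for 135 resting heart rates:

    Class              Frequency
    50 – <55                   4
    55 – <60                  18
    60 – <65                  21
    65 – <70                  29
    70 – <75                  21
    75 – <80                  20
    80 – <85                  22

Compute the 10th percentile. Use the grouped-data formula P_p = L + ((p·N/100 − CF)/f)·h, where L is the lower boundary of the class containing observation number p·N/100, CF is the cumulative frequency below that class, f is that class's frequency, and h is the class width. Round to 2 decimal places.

57.64

N = 135; target position k = 10/100 · 135 = 13.5.
Cumulative frequencies: 4, 22, 43, 72, 93, 113, 135.
Observation 13.5 falls in the class 55 – <60.
L = 55, CF = 4, f = 18, h = 5.
P10 = 55 + ((13.5 − 4)/18)·5 = 55 + 2.63889 = 57.6389.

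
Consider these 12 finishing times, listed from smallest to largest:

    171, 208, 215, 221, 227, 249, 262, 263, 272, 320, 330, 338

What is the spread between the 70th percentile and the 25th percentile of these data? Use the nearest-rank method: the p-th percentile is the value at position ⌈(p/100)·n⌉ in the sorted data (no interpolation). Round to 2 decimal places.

57.00

n = 12.
P25: rank ⌈25/100·12⌉ = 3 → 215.
P70: rank ⌈70/100·12⌉ = 9 → 272.
Difference: 272 − 215 = 57.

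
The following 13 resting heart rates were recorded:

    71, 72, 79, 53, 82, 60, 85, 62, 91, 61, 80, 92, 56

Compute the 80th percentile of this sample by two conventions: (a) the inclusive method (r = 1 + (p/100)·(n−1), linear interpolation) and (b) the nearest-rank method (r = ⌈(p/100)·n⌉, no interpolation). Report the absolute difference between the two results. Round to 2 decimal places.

1.20

Sorted: 53, 56, 60, 61, 62, 71, 72, 79, 80, 82, 85, 91, 92.
n = 13.
(a) r = 10.6; between ranks 10 (82) and 11 (85): 83.8.
(b) the nearest-rank method: rank 11 → 85.
|83.8 − 85| = 1.2.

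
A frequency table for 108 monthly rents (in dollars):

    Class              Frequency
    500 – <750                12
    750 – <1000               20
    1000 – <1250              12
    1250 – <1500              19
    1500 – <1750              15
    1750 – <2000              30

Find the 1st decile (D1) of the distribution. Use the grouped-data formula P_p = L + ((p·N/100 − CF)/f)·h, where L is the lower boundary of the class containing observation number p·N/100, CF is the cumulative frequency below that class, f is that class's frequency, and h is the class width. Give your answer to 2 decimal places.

725.00

N = 108; target position k = 10/100 · 108 = 10.8.
Cumulative frequencies: 12, 32, 44, 63, 78, 108.
Observation 10.8 falls in the class 500 – <750.
L = 500, CF = 0, f = 12, h = 250.
P10 = 500 + ((10.8 − 0)/12)·250 = 500 + 225 = 725.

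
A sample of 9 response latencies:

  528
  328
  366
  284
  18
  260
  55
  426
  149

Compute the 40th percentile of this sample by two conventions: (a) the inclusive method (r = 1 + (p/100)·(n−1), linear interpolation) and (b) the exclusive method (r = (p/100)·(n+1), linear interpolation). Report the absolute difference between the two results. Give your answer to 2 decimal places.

Sorted: 18, 55, 149, 260, 284, 328, 366, 426, 528.
n = 9.
(a) r = 4.2; between ranks 4 (260) and 5 (284): 264.8.
(b) r = 4 → value at rank 4 = 260.
|264.8 − 260| = 4.8.

4.80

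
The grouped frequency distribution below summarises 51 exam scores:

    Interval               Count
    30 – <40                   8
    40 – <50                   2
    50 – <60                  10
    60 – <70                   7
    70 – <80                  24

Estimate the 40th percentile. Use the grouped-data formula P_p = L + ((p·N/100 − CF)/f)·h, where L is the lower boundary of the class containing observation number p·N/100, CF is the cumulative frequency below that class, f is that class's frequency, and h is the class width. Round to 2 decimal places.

N = 51; target position k = 40/100 · 51 = 20.4.
Cumulative frequencies: 8, 10, 20, 27, 51.
Observation 20.4 falls in the class 60 – <70.
L = 60, CF = 20, f = 7, h = 10.
P40 = 60 + ((20.4 − 20)/7)·10 = 60 + 0.571429 = 60.5714.

60.57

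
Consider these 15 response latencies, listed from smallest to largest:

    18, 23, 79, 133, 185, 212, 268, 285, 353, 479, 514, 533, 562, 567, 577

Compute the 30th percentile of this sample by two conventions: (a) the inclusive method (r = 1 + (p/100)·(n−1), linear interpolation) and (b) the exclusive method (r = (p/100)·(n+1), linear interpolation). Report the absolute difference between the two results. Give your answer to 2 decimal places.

n = 15.
(a) r = 5.2; between ranks 5 (185) and 6 (212): 190.4.
(b) r = 4.8; between ranks 4 (133) and 5 (185): 174.6.
|190.4 − 174.6| = 15.8.

15.80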